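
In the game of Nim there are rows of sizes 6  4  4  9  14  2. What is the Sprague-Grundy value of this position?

3

Nim-sum: 6 ^ 4 ^ 4 ^ 9 ^ 14 ^ 2 = 3.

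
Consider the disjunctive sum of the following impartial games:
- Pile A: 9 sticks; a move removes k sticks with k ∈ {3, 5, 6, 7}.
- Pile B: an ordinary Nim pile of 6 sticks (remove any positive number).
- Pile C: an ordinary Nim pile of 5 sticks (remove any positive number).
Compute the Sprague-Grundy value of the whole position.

Grundy values for pile A (subtraction set {3, 5, 6, 7}):
k:     0  1  2  3  4  5  6  7  8  9
g(k):  0  0  0  1  1  1  2  2  2  3
So g(9) = 3.
Pile B is a plain Nim pile of size 6, so its Grundy value is 6.
Pile C is a plain Nim pile of size 5, so its Grundy value is 5.
By the Sprague-Grundy theorem, the Grundy value of a sum of independent games is the XOR of the component values.
Combined value = 3 ⊕ 6 ⊕ 5 = 0.

0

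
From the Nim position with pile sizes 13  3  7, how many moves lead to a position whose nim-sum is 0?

1

In binary:
  1101  (13)
  0011  (3)
  0111  (7)
  ----
  1001  (9)
The overall nim-sum is X = 9. A pile of size p has a winning move iff p XOR X < p (reduce it to p XOR X).
  13: 13 XOR 9 = 4 < 13 — winning move (to 4).
  3: 3 XOR 9 = 10 ≥ 3 — no move.
  7: 7 XOR 9 = 14 ≥ 7 — no move.
That gives 1 winning move.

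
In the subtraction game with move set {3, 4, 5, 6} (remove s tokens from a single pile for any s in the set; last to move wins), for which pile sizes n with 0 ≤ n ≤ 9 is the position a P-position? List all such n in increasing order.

Build the Grundy sequence with g(k) = mex{g(k−s) : s ∈ {3, 4, 5, 6}, s ≤ k}:
k:     0  1  2  3  4  5  6  7  8  9
g(k):  0  0  0  1  1  1  2  2  2  0
The P-positions (g = 0) in 0..9 are 0, 1, 2, 9.

0, 1, 2, 9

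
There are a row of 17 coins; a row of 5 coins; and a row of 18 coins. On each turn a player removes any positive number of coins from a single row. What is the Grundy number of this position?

6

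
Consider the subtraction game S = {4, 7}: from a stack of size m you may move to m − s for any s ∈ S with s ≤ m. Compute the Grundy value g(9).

2

Grundy values for subtraction set {4, 7}:
k:     0  1  2  3  4  5  6  7  8  9
g(k):  0  0  0  0  1  1  1  1  2  2
So g(9) = 2.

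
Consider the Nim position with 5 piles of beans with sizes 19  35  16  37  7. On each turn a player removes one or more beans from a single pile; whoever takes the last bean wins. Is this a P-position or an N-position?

Write each in binary and XOR column by column:
  010011  (19)
  100011  (35)
  010000  (16)
  100101  (37)
  000111  (7)
  ------
  000010  (2)
The nim-sum is 2 ≠ 0, so this is an N-position: the player to move can win.

N-position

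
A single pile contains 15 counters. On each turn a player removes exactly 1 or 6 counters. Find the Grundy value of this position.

1

Compute g(0), g(1), … for moves {1, 6}:
k:     0  1  2  3  4  5  6  7  8  9 10 11 12 13 14 15
g(k):  0  1  0  1  0  1  2  0  1  0  1  0  1  2  0  1
So g(15) = 1.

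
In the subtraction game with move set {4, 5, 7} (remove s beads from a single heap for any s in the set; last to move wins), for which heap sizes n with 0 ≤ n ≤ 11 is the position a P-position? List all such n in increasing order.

0, 1, 2, 3, 11

Grundy values for subtraction set {4, 5, 7}:
k:     0  1  2  3  4  5  6  7  8  9 10 11
g(k):  0  0  0  0  1  1  1  1  2  2  2  0
The P-positions (g = 0) in 0..11 are 0, 1, 2, 3, 11.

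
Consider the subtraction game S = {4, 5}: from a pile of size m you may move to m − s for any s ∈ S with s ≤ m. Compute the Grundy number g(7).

1

Build the Grundy sequence with g(k) = mex{g(k−s) : s ∈ {4, 5}, s ≤ k}:
g(0) = mex{} = 0
g(1) = mex{} = 0
g(2) = mex{} = 0
g(3) = mex{} = 0
g(4) = mex{0} = 1
g(5) = mex{0} = 1
g(6) = mex{0} = 1
g(7) = mex{0} = 1
So g(7) = 1.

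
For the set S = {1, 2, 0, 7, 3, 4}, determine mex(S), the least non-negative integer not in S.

The values 0, 1, 2, 3, 4 are all present; 5 is the first non-negative integer missing from the set.

5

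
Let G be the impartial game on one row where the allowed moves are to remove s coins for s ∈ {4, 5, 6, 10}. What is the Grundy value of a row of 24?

Build the Grundy sequence with g(k) = mex{g(k−s) : s ∈ {4, 5, 6, 10}, s ≤ k}:
k:     0  1  2  3  4  5  6  7  8  9 10 11 12 13 14 15 16 17 18 19 20 21 22 23 24
g(k):  0  0  0  0  1  1  1  1  2  2  2  2  3  3  0  0  0  0  1  1  1  1  2  2  2
So g(24) = 2.

2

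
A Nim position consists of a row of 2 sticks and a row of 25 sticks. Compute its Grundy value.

27

Compute the nim-sum pairwise:
2 ⊕ 25 = 27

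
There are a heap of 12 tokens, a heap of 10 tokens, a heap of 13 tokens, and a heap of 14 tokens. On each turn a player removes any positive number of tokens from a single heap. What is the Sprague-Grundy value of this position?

In binary:
  1100  (12)
  1010  (10)
  1101  (13)
  1110  (14)
  ----
  0101  (5)

5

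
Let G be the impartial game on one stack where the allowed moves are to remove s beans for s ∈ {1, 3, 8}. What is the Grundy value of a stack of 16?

1

Grundy values for subtraction set {1, 3, 8}:
k:     0  1  2  3  4  5  6  7  8  9 10 11 12 13 14 15 16
g(k):  0  1  0  1  0  1  0  1  2  3  2  0  1  0  1  0  1
So g(16) = 1.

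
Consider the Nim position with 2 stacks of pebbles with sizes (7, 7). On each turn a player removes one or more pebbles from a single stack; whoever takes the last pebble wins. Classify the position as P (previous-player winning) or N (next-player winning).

P-position

Bitwise XOR of the heap sizes:
  111  (7)
  111  (7)
  ---
  000  (0)
The nim-sum is 0, so this is a P-position: the player to move is in a losing position under optimal play.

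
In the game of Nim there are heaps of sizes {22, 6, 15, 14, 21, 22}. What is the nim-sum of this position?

18

Nim-sum: 22 ⊕ 6 ⊕ 15 ⊕ 14 ⊕ 21 ⊕ 22 = 18.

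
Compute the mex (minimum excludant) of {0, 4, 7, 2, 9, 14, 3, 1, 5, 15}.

The values 0, 1, 2, 3, 4, 5 are all present; 6 is the first non-negative integer missing from the set.

6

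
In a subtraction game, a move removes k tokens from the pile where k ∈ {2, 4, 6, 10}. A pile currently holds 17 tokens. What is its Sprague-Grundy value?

Build the Grundy sequence with g(k) = mex{g(k−s) : s ∈ {2, 4, 6, 10}, s ≤ k}:
k:     0  1  2  3  4  5  6  7  8  9 10 11 12 13 14 15 16 17
g(k):  0  0  1  1  2  2  3  3  0  0  1  1  2  2  3  3  0  0
So g(17) = 0.

0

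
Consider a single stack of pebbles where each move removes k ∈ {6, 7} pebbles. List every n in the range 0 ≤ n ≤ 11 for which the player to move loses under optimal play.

0, 1, 2, 3, 4, 5

Build the Grundy sequence with g(k) = mex{g(k−s) : s ∈ {6, 7}, s ≤ k}:
k:     0  1  2  3  4  5  6  7  8  9 10 11
g(k):  0  0  0  0  0  0  1  1  1  1  1  1
The P-positions (g = 0) in 0..11 are 0, 1, 2, 3, 4, 5.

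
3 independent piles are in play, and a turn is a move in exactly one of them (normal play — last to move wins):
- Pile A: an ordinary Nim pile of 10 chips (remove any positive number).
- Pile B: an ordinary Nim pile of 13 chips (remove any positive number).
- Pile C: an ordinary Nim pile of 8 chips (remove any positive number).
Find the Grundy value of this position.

15

Pile A is a plain Nim pile of size 10, so its Grundy value is 10.
Pile B is a plain Nim pile of size 13, so its Grundy value is 13.
Pile C is a plain Nim pile of size 8, so its Grundy value is 8.
The value of a disjunctive sum is the nim-sum of the parts.
Combined value = 10 ⊕ 13 ⊕ 8 = 15.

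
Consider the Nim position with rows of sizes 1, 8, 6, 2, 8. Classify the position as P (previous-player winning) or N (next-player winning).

Compute the nim-sum pairwise:
1 ^ 8 = 9
9 ^ 6 = 15
15 ^ 2 = 13
13 ^ 8 = 5
The nim-sum is 5 ≠ 0, so this is an N-position: the player to move can win.

N-position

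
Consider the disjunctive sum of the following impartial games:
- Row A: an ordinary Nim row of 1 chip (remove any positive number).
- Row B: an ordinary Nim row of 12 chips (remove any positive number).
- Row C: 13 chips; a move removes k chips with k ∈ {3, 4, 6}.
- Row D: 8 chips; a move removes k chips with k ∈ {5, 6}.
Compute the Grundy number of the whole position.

Row A is a plain Nim row of size 1, so its Grundy value is 1.
Row B is a plain Nim row of size 12, so its Grundy value is 12.
Build the Grundy sequence for row C with g(k) = mex{g(k−s) : s ∈ {3, 4, 6}, s ≤ k}:
k:     0  1  2  3  4  5  6  7  8  9 10 11 12 13
g(k):  0  0  0  1  1  1  2  2  2  0  0  0  1  1
So g(13) = 1.
For row D, compute g(0), g(1), … with moves {5, 6}:
k:     0  1  2  3  4  5  6  7  8
g(k):  0  0  0  0  0  1  1  1  1
So g(8) = 1.
By the Sprague-Grundy theorem, the Grundy value of a sum of independent games is the XOR of the component values.
Combined value = 1 ⊕ 12 ⊕ 1 ⊕ 1 = 13.

13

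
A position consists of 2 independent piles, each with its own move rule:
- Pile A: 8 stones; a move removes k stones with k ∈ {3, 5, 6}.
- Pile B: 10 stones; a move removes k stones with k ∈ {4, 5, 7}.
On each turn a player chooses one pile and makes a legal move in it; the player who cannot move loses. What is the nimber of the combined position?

0

Build the Grundy sequence for pile A with g(k) = mex{g(k−s) : s ∈ {3, 5, 6}, s ≤ k}:
k:     0  1  2  3  4  5  6  7  8
g(k):  0  0  0  1  1  1  2  2  2
So g(8) = 2.
Build the Grundy sequence for pile B with g(k) = mex{g(k−s) : s ∈ {4, 5, 7}, s ≤ k}:
g(0) = mex{} = 0
g(1) = mex{} = 0
g(2) = mex{} = 0
g(3) = mex{} = 0
g(4) = mex{0} = 1
g(5) = mex{0} = 1
g(6) = mex{0} = 1
g(7) = mex{0} = 1
g(8) = mex{0,1} = 2
g(9) = mex{0,1} = 2
g(10) = mex{0,1} = 2
So g(10) = 2.
The value of a disjunctive sum is the nim-sum of the parts.
Combined value = 2 ⊕ 2 = 0.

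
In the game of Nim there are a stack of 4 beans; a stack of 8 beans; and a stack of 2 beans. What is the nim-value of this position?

Write each in binary and XOR column by column:
  0100  (4)
  1000  (8)
  0010  (2)
  ----
  1110  (14)

14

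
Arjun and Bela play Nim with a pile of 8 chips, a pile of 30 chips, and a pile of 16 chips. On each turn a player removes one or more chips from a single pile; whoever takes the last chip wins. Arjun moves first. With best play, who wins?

Arjun wins

Nim-sum: 8 XOR 30 XOR 16 = 6.
The nim-sum is 6 ≠ 0, so this is an N-position: the player to move can win; Arjun has a winning move.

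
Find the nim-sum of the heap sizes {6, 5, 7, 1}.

5

Compute the nim-sum pairwise:
6 ^ 5 = 3
3 ^ 7 = 4
4 ^ 1 = 5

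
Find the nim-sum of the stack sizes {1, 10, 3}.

Compute the nim-sum pairwise:
1 ⊕ 10 = 11
11 ⊕ 3 = 8

8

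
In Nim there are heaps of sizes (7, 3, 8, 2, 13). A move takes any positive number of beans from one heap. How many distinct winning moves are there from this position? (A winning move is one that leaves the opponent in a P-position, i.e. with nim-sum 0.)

3

Write each in binary and XOR column by column:
  0111  (7)
  0011  (3)
  1000  (8)
  0010  (2)
  1101  (13)
  ----
  0011  (3)
The overall nim-sum is X = 3. A heap of size p has a winning move iff p XOR X < p (reduce it to p XOR X).
  7: 7 XOR 3 = 4 < 7 — winning move (to 4).
  3: 3 XOR 3 = 0 < 3 — winning move (to 0).
  8: 8 XOR 3 = 11 ≥ 8 — no move.
  2: 2 XOR 3 = 1 < 2 — winning move (to 1).
  13: 13 XOR 3 = 14 ≥ 13 — no move.
That gives 3 winning moves.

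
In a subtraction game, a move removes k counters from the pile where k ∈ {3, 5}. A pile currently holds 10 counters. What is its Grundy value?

0

Build the Grundy sequence with g(k) = mex{g(k−s) : s ∈ {3, 5}, s ≤ k}:
k:     0  1  2  3  4  5  6  7  8  9 10
g(k):  0  0  0  1  1  1  2  2  0  0  0
So g(10) = 0.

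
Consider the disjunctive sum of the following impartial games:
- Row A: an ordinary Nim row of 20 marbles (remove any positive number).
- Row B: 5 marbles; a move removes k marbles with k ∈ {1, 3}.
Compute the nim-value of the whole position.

21

Row A is a plain Nim row of size 20, so its Grundy value is 20.
Build the Grundy sequence for row B with g(k) = mex{g(k−s) : s ∈ {1, 3}, s ≤ k}:
g(0) = mex{} = 0
g(1) = mex{0} = 1
g(2) = mex{1} = 0
g(3) = mex{0} = 1
g(4) = mex{1} = 0
g(5) = mex{0} = 1
So g(5) = 1.
By the Sprague-Grundy theorem, the Grundy value of a sum of independent games is the XOR of the component values.
Combined value = 20 ⊕ 1 = 21.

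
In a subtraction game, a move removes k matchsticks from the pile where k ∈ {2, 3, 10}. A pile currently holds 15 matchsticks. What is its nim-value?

Grundy values for subtraction set {2, 3, 10}:
k:     0  1  2  3  4  5  6  7  8  9 10 11 12 13 14 15
g(k):  0  0  1  1  2  0  0  1  1  2  2  3  0  0  1  1
So g(15) = 1.

1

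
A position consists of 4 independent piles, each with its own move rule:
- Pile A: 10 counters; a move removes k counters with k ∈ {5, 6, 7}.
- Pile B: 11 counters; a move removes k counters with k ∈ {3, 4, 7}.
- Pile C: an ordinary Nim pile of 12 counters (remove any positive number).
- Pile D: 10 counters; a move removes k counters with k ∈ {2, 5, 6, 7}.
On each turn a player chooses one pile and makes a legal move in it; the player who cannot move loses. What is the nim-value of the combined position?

13

Build the Grundy sequence for pile A with g(k) = mex{g(k−s) : s ∈ {5, 6, 7}, s ≤ k}:
k:     0  1  2  3  4  5  6  7  8  9 10
g(k):  0  0  0  0  0  1  1  1  1  1  2
So g(10) = 2.
For pile B, compute g(0), g(1), … with moves {3, 4, 7}:
k:     0  1  2  3  4  5  6  7  8  9 10 11
g(k):  0  0  0  1  1  1  2  2  2  3  0  0
So g(11) = 0.
Pile C is a plain Nim pile of size 12, so its Grundy value is 12.
Grundy values for pile D (subtraction set {2, 5, 6, 7}):
g(0) = mex{} = 0
g(1) = mex{} = 0
g(2) = mex{0} = 1
g(3) = mex{0} = 1
g(4) = mex{1} = 0
g(5) = mex{0,1} = 2
g(6) = mex{0} = 1
g(7) = mex{0,1,2} = 3
g(8) = mex{0,1} = 2
g(9) = mex{0,1,3} = 2
g(10) = mex{0,1,2} = 3
So g(10) = 3.
The value of a disjunctive sum is the nim-sum of the parts.
Combined value = 2 ⊕ 0 ⊕ 12 ⊕ 3 = 13.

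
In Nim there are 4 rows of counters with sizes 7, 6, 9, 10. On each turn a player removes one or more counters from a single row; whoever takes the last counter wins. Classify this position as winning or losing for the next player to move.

Nim-sum: 7 ⊕ 6 ⊕ 9 ⊕ 10 = 2.
The nim-sum is 2 ≠ 0, so this is an N-position: the player to move can win.

Winning position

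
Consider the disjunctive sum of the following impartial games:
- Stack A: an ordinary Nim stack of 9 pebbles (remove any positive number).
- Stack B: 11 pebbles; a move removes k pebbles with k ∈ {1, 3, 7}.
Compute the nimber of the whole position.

Stack A is a plain Nim stack of size 9, so its Grundy value is 9.
Build the Grundy sequence for stack B with g(k) = mex{g(k−s) : s ∈ {1, 3, 7}, s ≤ k}:
g(0) = mex{} = 0
g(1) = mex{0} = 1
g(2) = mex{1} = 0
g(3) = mex{0} = 1
g(4) = mex{1} = 0
g(5) = mex{0} = 1
g(6) = mex{1} = 0
g(7) = mex{0} = 1
g(8) = mex{1} = 0
g(9) = mex{0} = 1
g(10) = mex{1} = 0
g(11) = mex{0} = 1
So g(11) = 1.
By the Sprague-Grundy theorem, the Grundy value of a sum of independent games is the XOR of the component values.
Combined value = 9 ⊕ 1 = 8.

8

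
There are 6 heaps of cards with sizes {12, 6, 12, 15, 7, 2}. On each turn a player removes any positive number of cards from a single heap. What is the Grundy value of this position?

12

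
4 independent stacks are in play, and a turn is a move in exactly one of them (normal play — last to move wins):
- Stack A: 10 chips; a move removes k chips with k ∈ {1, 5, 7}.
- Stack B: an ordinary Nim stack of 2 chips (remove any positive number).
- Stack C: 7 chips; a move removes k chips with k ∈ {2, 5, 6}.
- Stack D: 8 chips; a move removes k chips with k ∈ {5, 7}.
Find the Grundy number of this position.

0

For stack A, compute g(0), g(1), … with moves {1, 5, 7}:
k:     0  1  2  3  4  5  6  7  8  9 10
g(k):  0  1  0  1  0  1  0  1  0  1  0
So g(10) = 0.
Stack B is a plain Nim stack of size 2, so its Grundy value is 2.
For stack C, compute g(0), g(1), … with moves {2, 5, 6}:
k:     0  1  2  3  4  5  6  7
g(k):  0  0  1  1  0  2  1  3
So g(7) = 3.
Build the Grundy sequence for stack D with g(k) = mex{g(k−s) : s ∈ {5, 7}, s ≤ k}:
k:     0  1  2  3  4  5  6  7  8
g(k):  0  0  0  0  0  1  1  1  1
So g(8) = 1.
By the Sprague-Grundy theorem, the Grundy value of a sum of independent games is the XOR of the component values.
Combined value = 0 XOR 2 XOR 3 XOR 1 = 0.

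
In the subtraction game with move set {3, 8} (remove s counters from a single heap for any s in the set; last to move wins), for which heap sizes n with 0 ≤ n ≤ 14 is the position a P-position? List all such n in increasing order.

0, 1, 2, 6, 7, 11, 12, 13

Build the Grundy sequence with g(k) = mex{g(k−s) : s ∈ {3, 8}, s ≤ k}:
g(0) = mex{} = 0
g(1) = mex{} = 0
g(2) = mex{} = 0
g(3) = mex{0} = 1
g(4) = mex{0} = 1
g(5) = mex{0} = 1
g(6) = mex{1} = 0
g(7) = mex{1} = 0
g(8) = mex{0,1} = 2
g(9) = mex{0} = 1
g(10) = mex{0} = 1
g(11) = mex{1,2} = 0
g(12) = mex{1} = 0
g(13) = mex{1} = 0
g(14) = mex{0} = 1
The P-positions (g = 0) in 0..14 are 0, 1, 2, 6, 7, 11, 12, 13.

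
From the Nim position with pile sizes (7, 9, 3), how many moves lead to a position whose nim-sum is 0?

1

In binary:
  0111  (7)
  1001  (9)
  0011  (3)
  ----
  1101  (13)
The overall nim-sum is X = 13. A pile of size p has a winning move iff p XOR X < p (reduce it to p XOR X).
  7: 7 XOR 13 = 10 ≥ 7 — no move.
  9: 9 XOR 13 = 4 < 9 — winning move (to 4).
  3: 3 XOR 13 = 14 ≥ 3 — no move.
That gives 1 winning move.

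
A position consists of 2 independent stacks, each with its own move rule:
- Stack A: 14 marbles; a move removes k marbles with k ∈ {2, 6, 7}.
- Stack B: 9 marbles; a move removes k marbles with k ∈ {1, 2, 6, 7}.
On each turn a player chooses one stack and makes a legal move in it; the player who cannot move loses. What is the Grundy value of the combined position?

Grundy values for stack A (subtraction set {2, 6, 7}):
g(0) = mex{} = 0
g(1) = mex{} = 0
g(2) = mex{0} = 1
g(3) = mex{0} = 1
g(4) = mex{1} = 0
g(5) = mex{1} = 0
g(6) = mex{0} = 1
g(7) = mex{0} = 1
g(8) = mex{0,1} = 2
g(9) = mex{1} = 0
g(10) = mex{0,1,2} = 3
g(11) = mex{0} = 1
g(12) = mex{0,1,3} = 2
g(13) = mex{1} = 0
g(14) = mex{1,2} = 0
So g(14) = 0.
Grundy values for stack B (subtraction set {1, 2, 6, 7}):
k:     0  1  2  3  4  5  6  7  8  9
g(k):  0  1  2  0  1  2  3  4  0  1
So g(9) = 1.
By the Sprague-Grundy theorem, the Grundy value of a sum of independent games is the XOR of the component values.
Combined value = 0 XOR 1 = 1.

1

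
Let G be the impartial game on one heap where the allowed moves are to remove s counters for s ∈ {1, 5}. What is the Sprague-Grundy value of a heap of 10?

0

Compute g(0), g(1), … for moves {1, 5}:
g(0) = mex{} = 0
g(1) = mex{0} = 1
g(2) = mex{1} = 0
g(3) = mex{0} = 1
g(4) = mex{1} = 0
g(5) = mex{0} = 1
g(6) = mex{1} = 0
g(7) = mex{0} = 1
g(8) = mex{1} = 0
g(9) = mex{0} = 1
g(10) = mex{1} = 0
So g(10) = 0.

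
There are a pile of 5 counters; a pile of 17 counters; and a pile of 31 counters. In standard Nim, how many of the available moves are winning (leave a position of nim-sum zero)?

Bitwise XOR of the heap sizes:
  00101  (5)
  10001  (17)
  11111  (31)
  -----
  01011  (11)
The overall nim-sum is X = 11. A pile of size p has a winning move iff p XOR X < p (reduce it to p XOR X).
  5: 5 XOR 11 = 14 ≥ 5 — no move.
  17: 17 XOR 11 = 26 ≥ 17 — no move.
  31: 31 XOR 11 = 20 < 31 — winning move (to 20).
That gives 1 winning move.

1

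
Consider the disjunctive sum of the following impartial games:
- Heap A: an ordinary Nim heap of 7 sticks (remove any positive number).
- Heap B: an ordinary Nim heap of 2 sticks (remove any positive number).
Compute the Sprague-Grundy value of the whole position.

5

Heap A is a plain Nim heap of size 7, so its Grundy value is 7.
Heap B is a plain Nim heap of size 2, so its Grundy value is 2.
The value of a disjunctive sum is the nim-sum of the parts.
Combined value = 7 XOR 2 = 5.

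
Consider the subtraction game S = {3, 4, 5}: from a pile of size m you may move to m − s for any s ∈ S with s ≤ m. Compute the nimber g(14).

2

Build the Grundy sequence with g(k) = mex{g(k−s) : s ∈ {3, 4, 5}, s ≤ k}:
k:     0  1  2  3  4  5  6  7  8  9 10 11 12 13 14
g(k):  0  0  0  1  1  1  2  2  0  0  0  1  1  1  2
So g(14) = 2.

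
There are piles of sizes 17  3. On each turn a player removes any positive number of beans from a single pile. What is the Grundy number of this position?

18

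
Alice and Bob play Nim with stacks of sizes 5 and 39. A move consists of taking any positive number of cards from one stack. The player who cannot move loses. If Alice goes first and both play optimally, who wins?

Alice wins

Compute the nim-sum pairwise:
5 ^ 39 = 34
The nim-sum is 34 ≠ 0, so this is an N-position: the player to move can win; Alice has a winning move.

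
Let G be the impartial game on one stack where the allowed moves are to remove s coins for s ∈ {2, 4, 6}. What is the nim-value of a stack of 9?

Grundy values for subtraction set {2, 4, 6}:
g(0) = mex{} = 0
g(1) = mex{} = 0
g(2) = mex{0} = 1
g(3) = mex{0} = 1
g(4) = mex{0,1} = 2
g(5) = mex{0,1} = 2
g(6) = mex{0,1,2} = 3
g(7) = mex{0,1,2} = 3
g(8) = mex{1,2,3} = 0
g(9) = mex{1,2,3} = 0
So g(9) = 0.

0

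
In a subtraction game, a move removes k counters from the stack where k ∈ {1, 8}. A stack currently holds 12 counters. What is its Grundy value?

1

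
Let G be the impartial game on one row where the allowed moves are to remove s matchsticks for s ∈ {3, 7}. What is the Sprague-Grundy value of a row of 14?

1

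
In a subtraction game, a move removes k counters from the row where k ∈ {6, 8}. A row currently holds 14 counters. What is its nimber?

0

Grundy values for subtraction set {6, 8}:
k:     0  1  2  3  4  5  6  7  8  9 10 11 12 13 14
g(k):  0  0  0  0  0  0  1  1  1  1  1  1  2  2  0
So g(14) = 0.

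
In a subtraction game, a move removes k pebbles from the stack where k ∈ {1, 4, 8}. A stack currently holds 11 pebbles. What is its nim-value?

Grundy values for subtraction set {1, 4, 8}:
g(0) = mex{} = 0
g(1) = mex{0} = 1
g(2) = mex{1} = 0
g(3) = mex{0} = 1
g(4) = mex{0,1} = 2
g(5) = mex{1,2} = 0
g(6) = mex{0} = 1
g(7) = mex{1} = 0
g(8) = mex{0,2} = 1
g(9) = mex{0,1} = 2
g(10) = mex{0,1,2} = 3
g(11) = mex{0,1,3} = 2
So g(11) = 2.

2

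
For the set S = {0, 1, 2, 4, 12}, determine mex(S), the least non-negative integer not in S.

3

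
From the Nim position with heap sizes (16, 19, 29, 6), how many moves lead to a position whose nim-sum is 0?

3

Nim-sum: 16 XOR 19 XOR 29 XOR 6 = 24.
The overall nim-sum is X = 24. A heap of size p has a winning move iff p XOR X < p (reduce it to p XOR X).
  16: 16 XOR 24 = 8 < 16 — winning move (to 8).
  19: 19 XOR 24 = 11 < 19 — winning move (to 11).
  29: 29 XOR 24 = 5 < 29 — winning move (to 5).
  6: 6 XOR 24 = 30 ≥ 6 — no move.
That gives 3 winning moves.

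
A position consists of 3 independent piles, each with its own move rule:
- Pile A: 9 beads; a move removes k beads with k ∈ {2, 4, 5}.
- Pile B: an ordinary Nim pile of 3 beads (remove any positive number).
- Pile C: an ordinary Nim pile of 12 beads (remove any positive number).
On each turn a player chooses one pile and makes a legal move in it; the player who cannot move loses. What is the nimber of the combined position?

14

For pile A, compute g(0), g(1), … with moves {2, 4, 5}:
k:     0  1  2  3  4  5  6  7  8  9
g(k):  0  0  1  1  2  2  3  0  0  1
So g(9) = 1.
Pile B is a plain Nim pile of size 3, so its Grundy value is 3.
Pile C is a plain Nim pile of size 12, so its Grundy value is 12.
The value of a disjunctive sum is the nim-sum of the parts.
Combined value = 1 XOR 3 XOR 12 = 14.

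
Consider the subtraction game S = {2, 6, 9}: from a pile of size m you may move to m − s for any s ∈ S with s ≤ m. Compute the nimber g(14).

1

Grundy values for subtraction set {2, 6, 9}:
k:     0  1  2  3  4  5  6  7  8  9 10 11 12 13 14
g(k):  0  0  1  1  0  0  1  1  0  2  1  3  0  2  1
So g(14) = 1.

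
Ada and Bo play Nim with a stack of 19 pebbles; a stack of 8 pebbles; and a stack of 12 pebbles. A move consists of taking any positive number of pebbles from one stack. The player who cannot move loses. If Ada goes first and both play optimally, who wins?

Nim-sum: 19 ^ 8 ^ 12 = 23.
The nim-sum is 23 ≠ 0, so this is an N-position: the player to move can win; Ada has a winning move.

Ada wins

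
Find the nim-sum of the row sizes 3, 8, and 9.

Compute the nim-sum pairwise:
3 ⊕ 8 = 11
11 ⊕ 9 = 2

2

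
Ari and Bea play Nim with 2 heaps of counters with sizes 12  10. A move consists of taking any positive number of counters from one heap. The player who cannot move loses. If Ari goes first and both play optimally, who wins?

Ari wins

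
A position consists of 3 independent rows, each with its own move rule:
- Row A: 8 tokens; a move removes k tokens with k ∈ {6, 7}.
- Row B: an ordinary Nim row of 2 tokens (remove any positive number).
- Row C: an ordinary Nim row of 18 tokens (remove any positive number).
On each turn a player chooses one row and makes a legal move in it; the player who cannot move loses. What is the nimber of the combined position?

Grundy values for row A (subtraction set {6, 7}):
k:     0  1  2  3  4  5  6  7  8
g(k):  0  0  0  0  0  0  1  1  1
So g(8) = 1.
Row B is a plain Nim row of size 2, so its Grundy value is 2.
Row C is a plain Nim row of size 18, so its Grundy value is 18.
By the Sprague-Grundy theorem, the Grundy value of a sum of independent games is the XOR of the component values.
Combined value = 1 XOR 2 XOR 18 = 17.

17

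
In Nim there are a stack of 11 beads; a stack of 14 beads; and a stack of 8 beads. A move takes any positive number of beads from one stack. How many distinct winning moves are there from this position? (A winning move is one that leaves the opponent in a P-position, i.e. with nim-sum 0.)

Nim-sum: 11 ⊕ 14 ⊕ 8 = 13.
The overall nim-sum is X = 13. A stack of size p has a winning move iff p XOR X < p (reduce it to p XOR X).
  11: 11 XOR 13 = 6 < 11 — winning move (to 6).
  14: 14 XOR 13 = 3 < 14 — winning move (to 3).
  8: 8 XOR 13 = 5 < 8 — winning move (to 5).
That gives 3 winning moves.

3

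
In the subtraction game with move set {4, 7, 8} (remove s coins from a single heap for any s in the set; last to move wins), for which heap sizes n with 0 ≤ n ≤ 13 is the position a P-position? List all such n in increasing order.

0, 1, 2, 3, 12, 13

Compute g(0), g(1), … for moves {4, 7, 8}:
g(0) = mex{} = 0
g(1) = mex{} = 0
g(2) = mex{} = 0
g(3) = mex{} = 0
g(4) = mex{0} = 1
g(5) = mex{0} = 1
g(6) = mex{0} = 1
g(7) = mex{0} = 1
g(8) = mex{0,1} = 2
g(9) = mex{0,1} = 2
g(10) = mex{0,1} = 2
g(11) = mex{0,1} = 2
g(12) = mex{1,2} = 0
g(13) = mex{1,2} = 0
The P-positions (g = 0) in 0..13 are 0, 1, 2, 3, 12, 13.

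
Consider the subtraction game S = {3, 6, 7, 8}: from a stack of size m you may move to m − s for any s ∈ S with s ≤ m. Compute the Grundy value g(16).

Grundy values for subtraction set {3, 6, 7, 8}:
k:     0  1  2  3  4  5  6  7  8  9 10 11 12 13 14 15 16
g(k):  0  0  0  1  1  1  2  2  2  3  3  0  0  0  1  1  1
So g(16) = 1.

1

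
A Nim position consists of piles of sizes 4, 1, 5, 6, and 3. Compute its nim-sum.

In binary:
  100  (4)
  001  (1)
  101  (5)
  110  (6)
  011  (3)
  ---
  101  (5)

5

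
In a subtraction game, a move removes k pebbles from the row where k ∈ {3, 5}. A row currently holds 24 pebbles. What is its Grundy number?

0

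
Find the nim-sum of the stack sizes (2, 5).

7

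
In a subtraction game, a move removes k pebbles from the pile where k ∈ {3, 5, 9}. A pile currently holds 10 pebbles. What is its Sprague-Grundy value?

3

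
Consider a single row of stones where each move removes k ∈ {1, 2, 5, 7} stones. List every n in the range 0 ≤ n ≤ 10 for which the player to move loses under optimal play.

0, 3, 6, 9

Compute g(0), g(1), … for moves {1, 2, 5, 7}:
k:     0  1  2  3  4  5  6  7  8  9 10
g(k):  0  1  2  0  1  2  0  1  2  0  1
The P-positions (g = 0) in 0..10 are 0, 3, 6, 9.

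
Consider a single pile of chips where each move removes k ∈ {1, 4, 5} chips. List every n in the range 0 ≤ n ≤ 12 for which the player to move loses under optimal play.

0, 2, 8, 10

Grundy values for subtraction set {1, 4, 5}:
g(0) = mex{} = 0
g(1) = mex{0} = 1
g(2) = mex{1} = 0
g(3) = mex{0} = 1
g(4) = mex{0,1} = 2
g(5) = mex{0,1,2} = 3
g(6) = mex{0,1,3} = 2
g(7) = mex{0,1,2} = 3
g(8) = mex{1,2,3} = 0
g(9) = mex{0,2,3} = 1
g(10) = mex{1,2,3} = 0
g(11) = mex{0,2,3} = 1
g(12) = mex{0,1,3} = 2
The P-positions (g = 0) in 0..12 are 0, 2, 8, 10.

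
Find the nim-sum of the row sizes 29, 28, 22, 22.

Write each in binary and XOR column by column:
  11101  (29)
  11100  (28)
  10110  (22)
  10110  (22)
  -----
  00001  (1)

1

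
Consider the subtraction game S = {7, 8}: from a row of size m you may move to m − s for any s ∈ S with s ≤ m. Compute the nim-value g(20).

0

Build the Grundy sequence with g(k) = mex{g(k−s) : s ∈ {7, 8}, s ≤ k}:
k:     0  1  2  3  4  5  6  7  8  9 10 11 12 13 14 15 16 17 18 19 20
g(k):  0  0  0  0  0  0  0  1  1  1  1  1  1  1  2  0  0  0  0  0  0
So g(20) = 0.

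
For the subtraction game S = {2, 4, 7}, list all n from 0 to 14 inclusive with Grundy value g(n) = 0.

0, 1, 6, 9, 12

Build the Grundy sequence with g(k) = mex{g(k−s) : s ∈ {2, 4, 7}, s ≤ k}:
k:     0  1  2  3  4  5  6  7  8  9 10 11 12 13 14
g(k):  0  0  1  1  2  2  0  3  1  0  2  1  0  2  1
The P-positions (g = 0) in 0..14 are 0, 1, 6, 9, 12.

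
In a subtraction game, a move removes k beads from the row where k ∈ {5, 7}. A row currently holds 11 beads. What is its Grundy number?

2

Compute g(0), g(1), … for moves {5, 7}:
g(0) = mex{} = 0
g(1) = mex{} = 0
g(2) = mex{} = 0
g(3) = mex{} = 0
g(4) = mex{} = 0
g(5) = mex{0} = 1
g(6) = mex{0} = 1
g(7) = mex{0} = 1
g(8) = mex{0} = 1
g(9) = mex{0} = 1
g(10) = mex{0,1} = 2
g(11) = mex{0,1} = 2
So g(11) = 2.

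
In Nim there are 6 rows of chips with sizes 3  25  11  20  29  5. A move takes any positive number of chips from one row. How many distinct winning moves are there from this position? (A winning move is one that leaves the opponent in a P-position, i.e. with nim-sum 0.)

3

Nim-sum: 3 XOR 25 XOR 11 XOR 20 XOR 29 XOR 5 = 29.
The overall nim-sum is X = 29. A row of size p has a winning move iff p XOR X < p (reduce it to p XOR X).
  3: 3 XOR 29 = 30 ≥ 3 — no move.
  25: 25 XOR 29 = 4 < 25 — winning move (to 4).
  11: 11 XOR 29 = 22 ≥ 11 — no move.
  20: 20 XOR 29 = 9 < 20 — winning move (to 9).
  29: 29 XOR 29 = 0 < 29 — winning move (to 0).
  5: 5 XOR 29 = 24 ≥ 5 — no move.
That gives 3 winning moves.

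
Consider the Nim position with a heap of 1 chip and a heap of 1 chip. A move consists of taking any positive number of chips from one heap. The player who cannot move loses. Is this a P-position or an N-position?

P-position

Compute the nim-sum pairwise:
1 ⊕ 1 = 0
The nim-sum is 0, so this is a P-position: the player to move is in a losing position under optimal play.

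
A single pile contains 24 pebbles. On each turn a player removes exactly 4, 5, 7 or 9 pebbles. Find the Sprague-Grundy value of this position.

Grundy values for subtraction set {4, 5, 7, 9}:
k:     0  1  2  3  4  5  6  7  8  9 10 11 12 13 14 15 16 17 18 19 20 21 22 23 24
g(k):  0  0  0  0  1  1  1  1  2  2  2  2  3  0  0  0  0  1  1  1  1  2  2  2  2
So g(24) = 2.

2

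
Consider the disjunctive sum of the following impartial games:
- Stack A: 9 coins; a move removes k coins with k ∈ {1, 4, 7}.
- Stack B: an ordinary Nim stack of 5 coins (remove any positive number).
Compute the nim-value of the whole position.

Build the Grundy sequence for stack A with g(k) = mex{g(k−s) : s ∈ {1, 4, 7}, s ≤ k}:
g(0) = mex{} = 0
g(1) = mex{0} = 1
g(2) = mex{1} = 0
g(3) = mex{0} = 1
g(4) = mex{0,1} = 2
g(5) = mex{1,2} = 0
g(6) = mex{0} = 1
g(7) = mex{0,1} = 2
g(8) = mex{1,2} = 0
g(9) = mex{0} = 1
So g(9) = 1.
Stack B is a plain Nim stack of size 5, so its Grundy value is 5.
The value of a disjunctive sum is the nim-sum of the parts.
Combined value = 1 XOR 5 = 4.

4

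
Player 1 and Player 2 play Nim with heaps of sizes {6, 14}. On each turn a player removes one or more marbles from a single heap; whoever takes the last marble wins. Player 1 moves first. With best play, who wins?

Player 1 wins

Nim-sum: 6 XOR 14 = 8.
The nim-sum is 8 ≠ 0, so this is an N-position: the player to move can win; Player 1 has a winning move.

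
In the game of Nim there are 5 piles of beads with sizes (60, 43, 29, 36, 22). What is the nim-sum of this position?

56

In binary:
  111100  (60)
  101011  (43)
  011101  (29)
  100100  (36)
  010110  (22)
  ------
  111000  (56)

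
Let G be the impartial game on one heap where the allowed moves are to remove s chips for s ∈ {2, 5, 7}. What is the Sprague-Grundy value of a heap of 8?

2

Grundy values for subtraction set {2, 5, 7}:
k:     0  1  2  3  4  5  6  7  8
g(k):  0  0  1  1  0  2  1  3  2
So g(8) = 2.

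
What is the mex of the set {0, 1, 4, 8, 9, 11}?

The values 0, 1 are all present; 2 is the first non-negative integer missing from the set.

2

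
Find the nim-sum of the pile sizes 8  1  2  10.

Nim-sum: 8 XOR 1 XOR 2 XOR 10 = 1.

1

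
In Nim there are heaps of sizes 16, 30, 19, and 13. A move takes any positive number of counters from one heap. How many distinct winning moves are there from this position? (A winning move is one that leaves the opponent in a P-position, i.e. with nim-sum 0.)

3

Nim-sum: 16 ⊕ 30 ⊕ 19 ⊕ 13 = 16.
The overall nim-sum is X = 16. A heap of size p has a winning move iff p XOR X < p (reduce it to p XOR X).
  16: 16 XOR 16 = 0 < 16 — winning move (to 0).
  30: 30 XOR 16 = 14 < 30 — winning move (to 14).
  19: 19 XOR 16 = 3 < 19 — winning move (to 3).
  13: 13 XOR 16 = 29 ≥ 13 — no move.
That gives 3 winning moves.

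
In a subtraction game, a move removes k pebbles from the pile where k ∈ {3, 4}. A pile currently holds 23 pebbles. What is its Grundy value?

Grundy values for subtraction set {3, 4}:
k:     0  1  2  3  4  5  6  7  8  9 10 11 12 13 14 15 16 17 18 19 20 21 22 23
g(k):  0  0  0  1  1  1  2  0  0  0  1  1  1  2  0  0  0  1  1  1  2  0  0  0
So g(23) = 0.

0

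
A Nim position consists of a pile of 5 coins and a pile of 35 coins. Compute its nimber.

38

In binary:
  000101  (5)
  100011  (35)
  ------
  100110  (38)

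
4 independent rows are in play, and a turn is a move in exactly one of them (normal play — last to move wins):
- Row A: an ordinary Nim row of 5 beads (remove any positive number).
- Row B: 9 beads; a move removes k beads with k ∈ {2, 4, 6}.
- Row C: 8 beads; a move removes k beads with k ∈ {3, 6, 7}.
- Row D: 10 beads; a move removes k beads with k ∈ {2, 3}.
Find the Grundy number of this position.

Row A is a plain Nim row of size 5, so its Grundy value is 5.
Build the Grundy sequence for row B with g(k) = mex{g(k−s) : s ∈ {2, 4, 6}, s ≤ k}:
k:     0  1  2  3  4  5  6  7  8  9
g(k):  0  0  1  1  2  2  3  3  0  0
So g(9) = 0.
Grundy values for row C (subtraction set {3, 6, 7}):
k:     0  1  2  3  4  5  6  7  8
g(k):  0  0  0  1  1  1  2  2  2
So g(8) = 2.
Grundy values for row D (subtraction set {2, 3}):
g(0) = mex{} = 0
g(1) = mex{} = 0
g(2) = mex{0} = 1
g(3) = mex{0} = 1
g(4) = mex{0,1} = 2
g(5) = mex{1} = 0
g(6) = mex{1,2} = 0
g(7) = mex{0,2} = 1
g(8) = mex{0} = 1
g(9) = mex{0,1} = 2
g(10) = mex{1} = 0
So g(10) = 0.
The value of a disjunctive sum is the nim-sum of the parts.
Combined value = 5 ⊕ 0 ⊕ 2 ⊕ 0 = 7.

7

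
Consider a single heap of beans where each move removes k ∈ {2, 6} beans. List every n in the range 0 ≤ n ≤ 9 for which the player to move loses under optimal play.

0, 1, 4, 5, 8, 9

Build the Grundy sequence with g(k) = mex{g(k−s) : s ∈ {2, 6}, s ≤ k}:
g(0) = mex{} = 0
g(1) = mex{} = 0
g(2) = mex{0} = 1
g(3) = mex{0} = 1
g(4) = mex{1} = 0
g(5) = mex{1} = 0
g(6) = mex{0} = 1
g(7) = mex{0} = 1
g(8) = mex{1} = 0
g(9) = mex{1} = 0
The P-positions (g = 0) in 0..9 are 0, 1, 4, 5, 8, 9.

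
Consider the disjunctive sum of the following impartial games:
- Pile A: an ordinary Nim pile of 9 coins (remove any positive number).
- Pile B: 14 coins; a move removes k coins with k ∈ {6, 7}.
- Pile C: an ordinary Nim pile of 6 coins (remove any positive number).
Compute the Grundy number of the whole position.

15

Pile A is a plain Nim pile of size 9, so its Grundy value is 9.
Build the Grundy sequence for pile B with g(k) = mex{g(k−s) : s ∈ {6, 7}, s ≤ k}:
g(0) = mex{} = 0
g(1) = mex{} = 0
g(2) = mex{} = 0
g(3) = mex{} = 0
g(4) = mex{} = 0
g(5) = mex{} = 0
g(6) = mex{0} = 1
g(7) = mex{0} = 1
g(8) = mex{0} = 1
g(9) = mex{0} = 1
g(10) = mex{0} = 1
g(11) = mex{0} = 1
g(12) = mex{0,1} = 2
g(13) = mex{1} = 0
g(14) = mex{1} = 0
So g(14) = 0.
Pile C is a plain Nim pile of size 6, so its Grundy value is 6.
The value of a disjunctive sum is the nim-sum of the parts.
Combined value = 9 ⊕ 0 ⊕ 6 = 15.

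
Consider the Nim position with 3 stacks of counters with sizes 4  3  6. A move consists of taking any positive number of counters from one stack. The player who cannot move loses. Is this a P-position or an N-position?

N-position

Compute the nim-sum pairwise:
4 XOR 3 = 7
7 XOR 6 = 1
The nim-sum is 1 ≠ 0, so this is an N-position: the player to move can win.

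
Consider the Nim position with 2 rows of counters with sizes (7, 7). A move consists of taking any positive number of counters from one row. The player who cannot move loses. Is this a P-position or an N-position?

Nim-sum: 7 XOR 7 = 0.
The nim-sum is 0, so this is a P-position: the player to move is in a losing position under optimal play.

P-position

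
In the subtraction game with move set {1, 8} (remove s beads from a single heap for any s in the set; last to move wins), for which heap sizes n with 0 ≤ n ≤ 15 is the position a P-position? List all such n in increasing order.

0, 2, 4, 6, 9, 11, 13, 15

Grundy values for subtraction set {1, 8}:
k:     0  1  2  3  4  5  6  7  8  9 10 11 12 13 14 15
g(k):  0  1  0  1  0  1  0  1  2  0  1  0  1  0  1  0
The P-positions (g = 0) in 0..15 are 0, 2, 4, 6, 9, 11, 13, 15.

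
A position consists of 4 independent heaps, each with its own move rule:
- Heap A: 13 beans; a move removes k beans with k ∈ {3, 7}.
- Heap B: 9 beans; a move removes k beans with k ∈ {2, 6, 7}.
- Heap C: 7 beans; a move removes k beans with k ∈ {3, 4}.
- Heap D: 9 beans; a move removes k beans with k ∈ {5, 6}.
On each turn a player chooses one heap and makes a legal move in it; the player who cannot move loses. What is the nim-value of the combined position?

Build the Grundy sequence for heap A with g(k) = mex{g(k−s) : s ∈ {3, 7}, s ≤ k}:
k:     0  1  2  3  4  5  6  7  8  9 10 11 12 13
g(k):  0  0  0  1  1  1  0  2  2  1  0  0  0  1
So g(13) = 1.
For heap B, compute g(0), g(1), … with moves {2, 6, 7}:
k:     0  1  2  3  4  5  6  7  8  9
g(k):  0  0  1  1  0  0  1  1  2  0
So g(9) = 0.
For heap C, compute g(0), g(1), … with moves {3, 4}:
k:     0  1  2  3  4  5  6  7
g(k):  0  0  0  1  1  1  2  0
So g(7) = 0.
Build the Grundy sequence for heap D with g(k) = mex{g(k−s) : s ∈ {5, 6}, s ≤ k}:
g(0) = mex{} = 0
g(1) = mex{} = 0
g(2) = mex{} = 0
g(3) = mex{} = 0
g(4) = mex{} = 0
g(5) = mex{0} = 1
g(6) = mex{0} = 1
g(7) = mex{0} = 1
g(8) = mex{0} = 1
g(9) = mex{0} = 1
So g(9) = 1.
The value of a disjunctive sum is the nim-sum of the parts.
Combined value = 1 ⊕ 0 ⊕ 0 ⊕ 1 = 0.

0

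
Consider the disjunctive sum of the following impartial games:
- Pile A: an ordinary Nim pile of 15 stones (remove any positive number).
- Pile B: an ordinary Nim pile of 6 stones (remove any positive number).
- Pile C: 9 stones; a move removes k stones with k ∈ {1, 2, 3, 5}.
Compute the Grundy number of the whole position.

Pile A is a plain Nim pile of size 15, so its Grundy value is 15.
Pile B is a plain Nim pile of size 6, so its Grundy value is 6.
Build the Grundy sequence for pile C with g(k) = mex{g(k−s) : s ∈ {1, 2, 3, 5}, s ≤ k}:
g(0) = mex{} = 0
g(1) = mex{0} = 1
g(2) = mex{0,1} = 2
g(3) = mex{0,1,2} = 3
g(4) = mex{1,2,3} = 0
g(5) = mex{0,2,3} = 1
g(6) = mex{0,1,3} = 2
g(7) = mex{0,1,2} = 3
g(8) = mex{1,2,3} = 0
g(9) = mex{0,2,3} = 1
So g(9) = 1.
By the Sprague-Grundy theorem, the Grundy value of a sum of independent games is the XOR of the component values.
Combined value = 15 XOR 6 XOR 1 = 8.

8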